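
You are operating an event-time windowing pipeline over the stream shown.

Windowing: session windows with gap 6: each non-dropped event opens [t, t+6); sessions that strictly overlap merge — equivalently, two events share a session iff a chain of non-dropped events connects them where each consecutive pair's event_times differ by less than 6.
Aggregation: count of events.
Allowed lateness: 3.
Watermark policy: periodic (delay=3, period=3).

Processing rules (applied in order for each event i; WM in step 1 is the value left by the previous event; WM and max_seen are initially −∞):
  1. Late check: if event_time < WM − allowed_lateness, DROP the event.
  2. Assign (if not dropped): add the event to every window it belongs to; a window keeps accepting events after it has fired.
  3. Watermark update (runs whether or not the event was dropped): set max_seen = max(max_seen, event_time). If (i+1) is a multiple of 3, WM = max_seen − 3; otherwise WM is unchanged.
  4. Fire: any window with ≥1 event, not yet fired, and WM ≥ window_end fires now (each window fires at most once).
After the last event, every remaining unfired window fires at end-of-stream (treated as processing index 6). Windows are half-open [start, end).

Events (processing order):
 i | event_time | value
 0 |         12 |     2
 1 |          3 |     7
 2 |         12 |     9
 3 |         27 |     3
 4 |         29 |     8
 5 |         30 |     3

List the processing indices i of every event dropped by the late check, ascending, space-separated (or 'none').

none

i=0 t=12 v=2: → [12,18); WM=−∞
i=1 t=3 v=7: → [3,9); WM=−∞
i=2 t=12 v=9: → [12,18); WM=9
i=3 t=27 v=3: → [27,33); WM=9
i=4 t=29 v=8: → [27,35); WM=9
i=5 t=30 v=3: → [27,36); WM=27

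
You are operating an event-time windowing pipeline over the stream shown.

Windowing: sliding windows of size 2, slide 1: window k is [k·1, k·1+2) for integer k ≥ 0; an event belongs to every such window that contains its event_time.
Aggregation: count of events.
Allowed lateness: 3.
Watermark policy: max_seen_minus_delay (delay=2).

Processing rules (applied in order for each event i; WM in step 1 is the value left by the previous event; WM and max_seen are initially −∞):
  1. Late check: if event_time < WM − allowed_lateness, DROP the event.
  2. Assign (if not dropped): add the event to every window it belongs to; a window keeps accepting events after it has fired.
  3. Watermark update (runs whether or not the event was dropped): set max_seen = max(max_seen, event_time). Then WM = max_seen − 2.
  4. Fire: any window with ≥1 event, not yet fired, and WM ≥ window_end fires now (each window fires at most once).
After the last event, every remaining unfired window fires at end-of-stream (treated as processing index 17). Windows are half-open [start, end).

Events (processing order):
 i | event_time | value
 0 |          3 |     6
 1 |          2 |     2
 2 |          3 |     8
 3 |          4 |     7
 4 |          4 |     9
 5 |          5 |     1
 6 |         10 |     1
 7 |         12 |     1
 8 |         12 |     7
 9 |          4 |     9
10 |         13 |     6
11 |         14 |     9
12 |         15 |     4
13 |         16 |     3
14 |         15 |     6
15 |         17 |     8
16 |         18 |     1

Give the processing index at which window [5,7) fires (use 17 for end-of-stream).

i=0 t=3 v=6: → [3,5),[2,4); WM=1
i=1 t=2 v=2: → [2,4),[1,3); WM=1
i=2 t=3 v=8: → [3,5),[2,4); WM=1
i=3 t=4 v=7: → [4,6),[3,5); WM=2
i=4 t=4 v=9: → [4,6),[3,5); WM=2
i=5 t=5 v=1: → [5,7),[4,6); WM=3; [1,3) fires=1
i=6 t=10 v=1: → [10,12),[9,11); WM=8; [2,4) fires=3 [3,5) fires=4 [4,6) fires=3 [5,7) fires=1
i=7 t=12 v=1: → [12,14),[11,13); WM=10
i=8 t=12 v=7: → [12,14),[11,13); WM=10
i=9 t=4 v=9: DROP (t<10-3); WM=10
i=10 t=13 v=6: → [13,15),[12,14); WM=11; [9,11) fires=1
i=11 t=14 v=9: → [14,16),[13,15); WM=12; [10,12) fires=1
i=12 t=15 v=4: → [15,17),[14,16); WM=13; [11,13) fires=2
i=13 t=16 v=3: → [16,18),[15,17); WM=14; [12,14) fires=3
i=14 t=15 v=6: → [15,17),[14,16); WM=14
i=15 t=17 v=8: → [17,19),[16,18); WM=15; [13,15) fires=2
i=16 t=18 v=1: → [18,20),[17,19); WM=16; [14,16) fires=3

6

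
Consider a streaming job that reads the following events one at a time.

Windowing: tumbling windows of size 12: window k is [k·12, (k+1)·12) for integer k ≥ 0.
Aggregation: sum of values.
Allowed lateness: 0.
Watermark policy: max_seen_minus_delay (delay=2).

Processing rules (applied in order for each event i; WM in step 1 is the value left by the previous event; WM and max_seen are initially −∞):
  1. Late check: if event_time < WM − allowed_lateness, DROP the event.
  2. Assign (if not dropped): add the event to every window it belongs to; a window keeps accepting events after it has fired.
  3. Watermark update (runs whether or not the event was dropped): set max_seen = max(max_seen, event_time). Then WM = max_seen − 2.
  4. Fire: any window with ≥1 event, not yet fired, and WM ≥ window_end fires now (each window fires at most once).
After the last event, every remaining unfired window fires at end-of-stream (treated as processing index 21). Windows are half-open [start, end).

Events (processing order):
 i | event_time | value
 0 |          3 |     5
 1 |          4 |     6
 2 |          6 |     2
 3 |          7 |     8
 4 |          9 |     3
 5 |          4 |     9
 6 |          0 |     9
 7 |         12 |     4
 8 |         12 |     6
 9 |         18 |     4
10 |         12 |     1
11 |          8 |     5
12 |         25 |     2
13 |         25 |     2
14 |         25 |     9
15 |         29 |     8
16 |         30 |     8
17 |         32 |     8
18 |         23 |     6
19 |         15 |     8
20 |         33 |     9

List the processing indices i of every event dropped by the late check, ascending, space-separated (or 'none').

5 6 10 11 18 19

i=0 t=3 v=5: → [0,12); WM=1
i=1 t=4 v=6: → [0,12); WM=2
i=2 t=6 v=2: → [0,12); WM=4
i=3 t=7 v=8: → [0,12); WM=5
i=4 t=9 v=3: → [0,12); WM=7
i=5 t=4 v=9: DROP (t<7-0); WM=7
i=6 t=0 v=9: DROP (t<7-0); WM=7
i=7 t=12 v=4: → [12,24); WM=10
i=8 t=12 v=6: → [12,24); WM=10
i=9 t=18 v=4: → [12,24); WM=16; [0,12) fires=24
i=10 t=12 v=1: DROP (t<16-0); WM=16
i=11 t=8 v=5: DROP (t<16-0); WM=16
i=12 t=25 v=2: → [24,36); WM=23
i=13 t=25 v=2: → [24,36); WM=23
i=14 t=25 v=9: → [24,36); WM=23
i=15 t=29 v=8: → [24,36); WM=27; [12,24) fires=14
i=16 t=30 v=8: → [24,36); WM=28
i=17 t=32 v=8: → [24,36); WM=30
i=18 t=23 v=6: DROP (t<30-0); WM=30
i=19 t=15 v=8: DROP (t<30-0); WM=30
i=20 t=33 v=9: → [24,36); WM=31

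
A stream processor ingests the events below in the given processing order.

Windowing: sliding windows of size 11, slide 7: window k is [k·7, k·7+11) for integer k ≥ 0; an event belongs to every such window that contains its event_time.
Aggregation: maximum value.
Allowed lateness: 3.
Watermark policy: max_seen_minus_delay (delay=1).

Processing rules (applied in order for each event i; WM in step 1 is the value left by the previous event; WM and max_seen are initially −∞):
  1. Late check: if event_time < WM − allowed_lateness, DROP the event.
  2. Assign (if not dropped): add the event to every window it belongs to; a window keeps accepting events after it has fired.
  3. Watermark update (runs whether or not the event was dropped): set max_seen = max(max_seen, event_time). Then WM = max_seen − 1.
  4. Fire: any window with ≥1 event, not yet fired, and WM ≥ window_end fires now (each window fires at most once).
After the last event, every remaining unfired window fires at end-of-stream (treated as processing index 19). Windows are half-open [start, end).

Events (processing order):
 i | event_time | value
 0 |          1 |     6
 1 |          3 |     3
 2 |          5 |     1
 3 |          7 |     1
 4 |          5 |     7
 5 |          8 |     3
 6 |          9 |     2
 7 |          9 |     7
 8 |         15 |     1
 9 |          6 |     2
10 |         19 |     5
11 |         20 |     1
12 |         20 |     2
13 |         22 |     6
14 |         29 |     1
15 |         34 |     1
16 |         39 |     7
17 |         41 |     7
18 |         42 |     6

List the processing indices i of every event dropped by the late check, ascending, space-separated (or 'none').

9

i=0 t=1 v=6: → [0,11); WM=0
i=1 t=3 v=3: → [0,11); WM=2
i=2 t=5 v=1: → [0,11); WM=4
i=3 t=7 v=1: → [7,18),[0,11); WM=6
i=4 t=5 v=7: → [0,11); WM=6
i=5 t=8 v=3: → [7,18),[0,11); WM=7
i=6 t=9 v=2: → [7,18),[0,11); WM=8
i=7 t=9 v=7: → [7,18),[0,11); WM=8
i=8 t=15 v=1: → [14,25),[7,18); WM=14; [0,11) fires=7
i=9 t=6 v=2: DROP (t<14-3); WM=14
i=10 t=19 v=5: → [14,25); WM=18; [7,18) fires=7
i=11 t=20 v=1: → [14,25); WM=19
i=12 t=20 v=2: → [14,25); WM=19
i=13 t=22 v=6: → [21,32),[14,25); WM=21
i=14 t=29 v=1: → [28,39),[21,32); WM=28; [14,25) fires=6
i=15 t=34 v=1: → [28,39); WM=33; [21,32) fires=6
i=16 t=39 v=7: → [35,46); WM=38
i=17 t=41 v=7: → [35,46); WM=40; [28,39) fires=1
i=18 t=42 v=6: → [42,53),[35,46); WM=41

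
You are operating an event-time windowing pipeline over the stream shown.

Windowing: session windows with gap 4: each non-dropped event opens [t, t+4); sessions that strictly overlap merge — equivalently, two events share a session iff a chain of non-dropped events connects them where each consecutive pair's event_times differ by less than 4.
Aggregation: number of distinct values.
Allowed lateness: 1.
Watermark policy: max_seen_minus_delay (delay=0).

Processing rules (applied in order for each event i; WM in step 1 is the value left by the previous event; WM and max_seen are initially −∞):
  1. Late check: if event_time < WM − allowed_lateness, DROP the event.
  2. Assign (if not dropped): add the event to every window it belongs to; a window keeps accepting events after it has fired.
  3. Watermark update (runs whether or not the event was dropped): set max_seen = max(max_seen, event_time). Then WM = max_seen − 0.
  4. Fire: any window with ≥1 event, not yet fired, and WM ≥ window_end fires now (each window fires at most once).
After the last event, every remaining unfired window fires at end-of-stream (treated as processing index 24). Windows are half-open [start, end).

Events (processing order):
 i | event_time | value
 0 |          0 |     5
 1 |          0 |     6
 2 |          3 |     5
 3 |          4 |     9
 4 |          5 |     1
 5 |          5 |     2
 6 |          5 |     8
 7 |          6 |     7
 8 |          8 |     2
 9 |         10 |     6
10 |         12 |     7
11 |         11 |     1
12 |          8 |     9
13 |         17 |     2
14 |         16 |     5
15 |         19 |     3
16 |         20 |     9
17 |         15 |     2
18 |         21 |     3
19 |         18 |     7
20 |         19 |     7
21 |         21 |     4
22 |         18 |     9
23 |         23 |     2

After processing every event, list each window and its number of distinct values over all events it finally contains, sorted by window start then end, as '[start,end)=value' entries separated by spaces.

[0,16)=7 [16,27)=5

i=0 t=0 v=5: → [0,4); WM=0
i=1 t=0 v=6: → [0,4); WM=0
i=2 t=3 v=5: → [0,7); WM=3
i=3 t=4 v=9: → [0,8); WM=4
i=4 t=5 v=1: → [0,9); WM=5
i=5 t=5 v=2: → [0,9); WM=5
i=6 t=5 v=8: → [0,9); WM=5
i=7 t=6 v=7: → [0,10); WM=6
i=8 t=8 v=2: → [0,12); WM=8
i=9 t=10 v=6: → [0,14); WM=10
i=10 t=12 v=7: → [0,16); WM=12
i=11 t=11 v=1: → [0,16); WM=12
i=12 t=8 v=9: DROP (t<12-1); WM=12
i=13 t=17 v=2: → [17,21); WM=17
i=14 t=16 v=5: → [16,21); WM=17
i=15 t=19 v=3: → [16,23); WM=19
i=16 t=20 v=9: → [16,24); WM=20
i=17 t=15 v=2: DROP (t<20-1); WM=20
i=18 t=21 v=3: → [16,25); WM=21
i=19 t=18 v=7: DROP (t<21-1); WM=21
i=20 t=19 v=7: DROP (t<21-1); WM=21
i=21 t=21 v=4: → [16,25); WM=21
i=22 t=18 v=9: DROP (t<21-1); WM=21
i=23 t=23 v=2: → [16,27); WM=23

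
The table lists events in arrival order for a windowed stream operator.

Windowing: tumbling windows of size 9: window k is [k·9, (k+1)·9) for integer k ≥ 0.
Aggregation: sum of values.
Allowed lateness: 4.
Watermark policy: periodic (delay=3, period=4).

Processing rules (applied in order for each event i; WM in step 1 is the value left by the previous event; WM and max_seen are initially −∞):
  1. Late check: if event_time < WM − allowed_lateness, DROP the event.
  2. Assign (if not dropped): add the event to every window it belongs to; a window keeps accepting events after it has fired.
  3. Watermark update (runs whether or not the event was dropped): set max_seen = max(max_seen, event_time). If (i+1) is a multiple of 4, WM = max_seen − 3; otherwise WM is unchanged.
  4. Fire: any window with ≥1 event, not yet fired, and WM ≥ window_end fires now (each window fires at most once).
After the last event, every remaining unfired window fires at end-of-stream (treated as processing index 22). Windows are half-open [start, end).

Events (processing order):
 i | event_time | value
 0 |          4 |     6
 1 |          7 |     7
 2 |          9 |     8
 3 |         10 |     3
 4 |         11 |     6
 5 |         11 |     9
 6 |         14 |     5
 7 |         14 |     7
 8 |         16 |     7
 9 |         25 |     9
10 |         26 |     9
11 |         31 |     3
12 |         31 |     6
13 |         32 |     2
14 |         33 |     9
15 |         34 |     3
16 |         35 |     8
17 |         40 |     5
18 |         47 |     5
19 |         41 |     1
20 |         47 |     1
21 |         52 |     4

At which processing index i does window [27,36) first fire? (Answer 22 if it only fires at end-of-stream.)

i=0 t=4 v=6: → [0,9); WM=−∞
i=1 t=7 v=7: → [0,9); WM=−∞
i=2 t=9 v=8: → [9,18); WM=−∞
i=3 t=10 v=3: → [9,18); WM=7
i=4 t=11 v=6: → [9,18); WM=7
i=5 t=11 v=9: → [9,18); WM=7
i=6 t=14 v=5: → [9,18); WM=7
i=7 t=14 v=7: → [9,18); WM=11; [0,9) fires=13
i=8 t=16 v=7: → [9,18); WM=11
i=9 t=25 v=9: → [18,27); WM=11
i=10 t=26 v=9: → [18,27); WM=11
i=11 t=31 v=3: → [27,36); WM=28; [9,18) fires=45 [18,27) fires=18
i=12 t=31 v=6: → [27,36); WM=28
i=13 t=32 v=2: → [27,36); WM=28
i=14 t=33 v=9: → [27,36); WM=28
i=15 t=34 v=3: → [27,36); WM=31
i=16 t=35 v=8: → [27,36); WM=31
i=17 t=40 v=5: → [36,45); WM=31
i=18 t=47 v=5: → [45,54); WM=31
i=19 t=41 v=1: → [36,45); WM=44; [27,36) fires=31
i=20 t=47 v=1: → [45,54); WM=44
i=21 t=52 v=4: → [45,54); WM=44

19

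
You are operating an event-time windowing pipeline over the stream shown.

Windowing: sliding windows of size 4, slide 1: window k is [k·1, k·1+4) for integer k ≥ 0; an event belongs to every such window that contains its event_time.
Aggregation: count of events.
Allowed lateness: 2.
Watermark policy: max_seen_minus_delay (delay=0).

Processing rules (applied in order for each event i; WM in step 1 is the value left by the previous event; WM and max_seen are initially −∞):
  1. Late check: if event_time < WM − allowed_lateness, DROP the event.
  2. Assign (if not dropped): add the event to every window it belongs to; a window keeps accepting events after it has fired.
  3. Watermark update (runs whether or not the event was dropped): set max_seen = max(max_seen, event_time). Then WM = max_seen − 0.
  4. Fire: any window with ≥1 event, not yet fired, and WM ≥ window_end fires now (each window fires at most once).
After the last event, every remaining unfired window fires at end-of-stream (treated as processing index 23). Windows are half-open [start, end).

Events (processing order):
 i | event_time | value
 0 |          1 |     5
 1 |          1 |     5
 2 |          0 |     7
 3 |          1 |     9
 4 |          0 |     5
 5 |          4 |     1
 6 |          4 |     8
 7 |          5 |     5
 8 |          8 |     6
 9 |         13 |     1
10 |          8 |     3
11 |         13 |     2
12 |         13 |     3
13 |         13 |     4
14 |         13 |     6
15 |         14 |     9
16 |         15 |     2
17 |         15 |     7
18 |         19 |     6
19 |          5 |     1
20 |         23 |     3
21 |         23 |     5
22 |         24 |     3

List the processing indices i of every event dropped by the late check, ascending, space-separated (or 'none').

10 19

i=0 t=1 v=5: → [1,5),[0,4); WM=1
i=1 t=1 v=5: → [1,5),[0,4); WM=1
i=2 t=0 v=7: → [0,4); WM=1
i=3 t=1 v=9: → [1,5),[0,4); WM=1
i=4 t=0 v=5: → [0,4); WM=1
i=5 t=4 v=1: → [4,8),[3,7),[2,6),[1,5); WM=4; [0,4) fires=5
i=6 t=4 v=8: → [4,8),[3,7),[2,6),[1,5); WM=4
i=7 t=5 v=5: → [5,9),[4,8),[3,7),[2,6); WM=5; [1,5) fires=5
i=8 t=8 v=6: → [8,12),[7,11),[6,10),[5,9); WM=8; [2,6) fires=3 [3,7) fires=3 [4,8) fires=3
i=9 t=13 v=1: → [13,17),[12,16),[11,15),[10,14); WM=13; [5,9) fires=2 [6,10) fires=1 [7,11) fires=1 [8,12) fires=1
i=10 t=8 v=3: DROP (t<13-2); WM=13
i=11 t=13 v=2: → [13,17),[12,16),[11,15),[10,14); WM=13
i=12 t=13 v=3: → [13,17),[12,16),[11,15),[10,14); WM=13
i=13 t=13 v=4: → [13,17),[12,16),[11,15),[10,14); WM=13
i=14 t=13 v=6: → [13,17),[12,16),[11,15),[10,14); WM=13
i=15 t=14 v=9: → [14,18),[13,17),[12,16),[11,15); WM=14; [10,14) fires=5
i=16 t=15 v=2: → [15,19),[14,18),[13,17),[12,16); WM=15; [11,15) fires=6
i=17 t=15 v=7: → [15,19),[14,18),[13,17),[12,16); WM=15
i=18 t=19 v=6: → [19,23),[18,22),[17,21),[16,20); WM=19; [12,16) fires=8 [13,17) fires=8 [14,18) fires=3 [15,19) fires=2
i=19 t=5 v=1: DROP (t<19-2); WM=19
i=20 t=23 v=3: → [23,27),[22,26),[21,25),[20,24); WM=23; [16,20) fires=1 [17,21) fires=1 [18,22) fires=1 [19,23) fires=1
i=21 t=23 v=5: → [23,27),[22,26),[21,25),[20,24); WM=23
i=22 t=24 v=3: → [24,28),[23,27),[22,26),[21,25); WM=24; [20,24) fires=2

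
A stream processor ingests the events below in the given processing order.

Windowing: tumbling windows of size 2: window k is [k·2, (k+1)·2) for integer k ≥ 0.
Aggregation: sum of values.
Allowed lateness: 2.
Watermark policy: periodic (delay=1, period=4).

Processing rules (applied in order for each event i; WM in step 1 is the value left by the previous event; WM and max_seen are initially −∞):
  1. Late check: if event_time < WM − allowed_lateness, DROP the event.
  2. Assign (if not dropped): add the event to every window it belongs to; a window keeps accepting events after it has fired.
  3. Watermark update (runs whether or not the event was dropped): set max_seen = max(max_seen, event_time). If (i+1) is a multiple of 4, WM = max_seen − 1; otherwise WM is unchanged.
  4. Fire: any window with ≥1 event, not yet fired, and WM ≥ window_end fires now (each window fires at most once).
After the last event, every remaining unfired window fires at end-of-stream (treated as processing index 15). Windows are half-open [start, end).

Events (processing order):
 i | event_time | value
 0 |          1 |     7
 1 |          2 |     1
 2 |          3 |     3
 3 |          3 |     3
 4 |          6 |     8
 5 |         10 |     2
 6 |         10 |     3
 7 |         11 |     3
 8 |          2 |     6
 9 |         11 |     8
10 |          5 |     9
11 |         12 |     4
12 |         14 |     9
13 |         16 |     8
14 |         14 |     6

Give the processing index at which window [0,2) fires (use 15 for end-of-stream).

3

i=0 t=1 v=7: → [0,2); WM=−∞
i=1 t=2 v=1: → [2,4); WM=−∞
i=2 t=3 v=3: → [2,4); WM=−∞
i=3 t=3 v=3: → [2,4); WM=2; [0,2) fires=7
i=4 t=6 v=8: → [6,8); WM=2
i=5 t=10 v=2: → [10,12); WM=2
i=6 t=10 v=3: → [10,12); WM=2
i=7 t=11 v=3: → [10,12); WM=10; [2,4) fires=7 [6,8) fires=8
i=8 t=2 v=6: DROP (t<10-2); WM=10
i=9 t=11 v=8: → [10,12); WM=10
i=10 t=5 v=9: DROP (t<10-2); WM=10
i=11 t=12 v=4: → [12,14); WM=11
i=12 t=14 v=9: → [14,16); WM=11
i=13 t=16 v=8: → [16,18); WM=11
i=14 t=14 v=6: → [14,16); WM=11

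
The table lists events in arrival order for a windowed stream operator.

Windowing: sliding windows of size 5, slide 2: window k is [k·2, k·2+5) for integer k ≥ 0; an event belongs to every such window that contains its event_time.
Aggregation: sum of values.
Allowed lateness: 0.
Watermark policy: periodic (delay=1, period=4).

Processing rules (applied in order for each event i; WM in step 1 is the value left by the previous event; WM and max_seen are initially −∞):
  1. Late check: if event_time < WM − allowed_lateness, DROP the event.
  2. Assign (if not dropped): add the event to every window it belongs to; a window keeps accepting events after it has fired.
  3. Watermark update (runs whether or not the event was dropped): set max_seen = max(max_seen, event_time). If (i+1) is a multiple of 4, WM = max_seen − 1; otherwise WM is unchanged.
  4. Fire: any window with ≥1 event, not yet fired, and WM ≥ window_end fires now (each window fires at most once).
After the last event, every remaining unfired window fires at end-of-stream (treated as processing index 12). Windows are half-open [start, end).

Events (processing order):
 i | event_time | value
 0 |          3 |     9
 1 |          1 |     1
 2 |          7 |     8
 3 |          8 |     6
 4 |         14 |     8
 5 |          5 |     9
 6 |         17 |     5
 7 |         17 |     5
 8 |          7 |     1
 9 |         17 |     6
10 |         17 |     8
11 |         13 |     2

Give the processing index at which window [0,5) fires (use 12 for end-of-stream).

3

i=0 t=3 v=9: → [2,7),[0,5); WM=−∞
i=1 t=1 v=1: → [0,5); WM=−∞
i=2 t=7 v=8: → [6,11),[4,9); WM=−∞
i=3 t=8 v=6: → [8,13),[6,11),[4,9); WM=7; [0,5) fires=10 [2,7) fires=9
i=4 t=14 v=8: → [14,19),[12,17),[10,15); WM=7
i=5 t=5 v=9: DROP (t<7-0); WM=7
i=6 t=17 v=5: → [16,21),[14,19); WM=7
i=7 t=17 v=5: → [16,21),[14,19); WM=16; [4,9) fires=14 [6,11) fires=14 [8,13) fires=6 [10,15) fires=8
i=8 t=7 v=1: DROP (t<16-0); WM=16
i=9 t=17 v=6: → [16,21),[14,19); WM=16
i=10 t=17 v=8: → [16,21),[14,19); WM=16
i=11 t=13 v=2: DROP (t<16-0); WM=16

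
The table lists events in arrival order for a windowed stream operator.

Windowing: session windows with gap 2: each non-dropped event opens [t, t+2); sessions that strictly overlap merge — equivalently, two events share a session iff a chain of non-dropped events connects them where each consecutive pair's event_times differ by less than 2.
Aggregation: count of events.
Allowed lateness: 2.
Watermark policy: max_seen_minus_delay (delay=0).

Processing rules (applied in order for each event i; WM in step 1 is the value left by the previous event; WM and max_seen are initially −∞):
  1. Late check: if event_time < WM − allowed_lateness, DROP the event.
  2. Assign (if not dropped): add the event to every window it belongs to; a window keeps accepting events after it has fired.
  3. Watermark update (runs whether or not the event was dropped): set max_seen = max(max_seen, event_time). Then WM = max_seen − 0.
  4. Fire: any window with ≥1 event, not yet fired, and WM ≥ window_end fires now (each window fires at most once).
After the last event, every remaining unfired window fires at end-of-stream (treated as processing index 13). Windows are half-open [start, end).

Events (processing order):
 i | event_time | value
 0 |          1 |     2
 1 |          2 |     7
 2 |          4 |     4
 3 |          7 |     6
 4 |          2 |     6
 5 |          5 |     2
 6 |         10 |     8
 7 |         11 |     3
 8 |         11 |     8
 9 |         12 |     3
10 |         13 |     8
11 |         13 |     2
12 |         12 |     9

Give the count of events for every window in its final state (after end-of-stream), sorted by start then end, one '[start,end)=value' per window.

[1,4)=2 [4,7)=2 [7,9)=1 [10,15)=7

i=0 t=1 v=2: → [1,3); WM=1
i=1 t=2 v=7: → [1,4); WM=2
i=2 t=4 v=4: → [4,6); WM=4
i=3 t=7 v=6: → [7,9); WM=7
i=4 t=2 v=6: DROP (t<7-2); WM=7
i=5 t=5 v=2: → [4,7); WM=7
i=6 t=10 v=8: → [10,12); WM=10
i=7 t=11 v=3: → [10,13); WM=11
i=8 t=11 v=8: → [10,13); WM=11
i=9 t=12 v=3: → [10,14); WM=12
i=10 t=13 v=8: → [10,15); WM=13
i=11 t=13 v=2: → [10,15); WM=13
i=12 t=12 v=9: → [10,15); WM=13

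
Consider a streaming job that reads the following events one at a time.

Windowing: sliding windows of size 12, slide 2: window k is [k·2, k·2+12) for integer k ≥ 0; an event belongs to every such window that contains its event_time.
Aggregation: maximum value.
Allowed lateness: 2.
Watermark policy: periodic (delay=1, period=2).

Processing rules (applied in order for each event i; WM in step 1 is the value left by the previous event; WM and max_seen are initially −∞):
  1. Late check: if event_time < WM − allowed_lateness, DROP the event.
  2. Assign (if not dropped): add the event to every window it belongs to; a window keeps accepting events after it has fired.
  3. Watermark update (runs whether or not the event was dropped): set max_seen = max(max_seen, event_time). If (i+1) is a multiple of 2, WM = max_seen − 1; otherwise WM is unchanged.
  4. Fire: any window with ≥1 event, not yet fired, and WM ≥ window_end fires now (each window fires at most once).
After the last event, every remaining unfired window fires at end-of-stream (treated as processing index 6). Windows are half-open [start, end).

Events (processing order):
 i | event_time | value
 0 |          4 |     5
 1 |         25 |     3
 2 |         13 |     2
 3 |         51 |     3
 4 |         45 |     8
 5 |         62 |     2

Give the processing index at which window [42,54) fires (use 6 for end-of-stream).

5

i=0 t=4 v=5: → [4,16),[2,14),[0,12); WM=−∞
i=1 t=25 v=3: → [24,36),[22,34),[20,32),[18,30),[16,28),[14,26); WM=24; [0,12) fires=5 [2,14) fires=5 [4,16) fires=5
i=2 t=13 v=2: DROP (t<24-2); WM=24
i=3 t=51 v=3: → [50,62),[48,60),[46,58),[44,56),[42,54),[40,52); WM=50; [14,26) fires=3 [16,28) fires=3 [18,30) fires=3 [20,32) fires=3 [22,34) fires=3 [24,36) fires=3
i=4 t=45 v=8: DROP (t<50-2); WM=50
i=5 t=62 v=2: → [62,74),[60,72),[58,70),[56,68),[54,66),[52,64); WM=61; [40,52) fires=3 [42,54) fires=3 [44,56) fires=3 [46,58) fires=3 [48,60) fires=3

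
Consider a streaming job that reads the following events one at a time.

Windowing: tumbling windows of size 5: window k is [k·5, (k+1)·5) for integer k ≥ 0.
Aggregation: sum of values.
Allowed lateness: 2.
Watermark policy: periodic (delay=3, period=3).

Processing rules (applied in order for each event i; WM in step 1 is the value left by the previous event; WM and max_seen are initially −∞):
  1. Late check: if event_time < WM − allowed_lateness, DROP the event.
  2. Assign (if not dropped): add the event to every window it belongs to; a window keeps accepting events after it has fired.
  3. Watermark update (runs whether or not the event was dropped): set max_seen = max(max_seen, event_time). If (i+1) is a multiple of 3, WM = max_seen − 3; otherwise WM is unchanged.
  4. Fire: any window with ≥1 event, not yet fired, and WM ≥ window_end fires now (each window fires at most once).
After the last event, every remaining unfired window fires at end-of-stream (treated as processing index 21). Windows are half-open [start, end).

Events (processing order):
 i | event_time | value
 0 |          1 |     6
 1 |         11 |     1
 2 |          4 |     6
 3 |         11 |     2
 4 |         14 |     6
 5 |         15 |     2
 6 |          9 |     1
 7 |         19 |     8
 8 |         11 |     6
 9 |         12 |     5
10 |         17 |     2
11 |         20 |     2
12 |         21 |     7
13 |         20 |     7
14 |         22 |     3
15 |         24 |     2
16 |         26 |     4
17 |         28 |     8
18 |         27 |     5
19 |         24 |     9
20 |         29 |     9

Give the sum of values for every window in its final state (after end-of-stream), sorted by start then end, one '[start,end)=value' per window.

[0,5)=12 [10,15)=15 [15,20)=12 [20,25)=30 [25,30)=26

i=0 t=1 v=6: → [0,5); WM=−∞
i=1 t=11 v=1: → [10,15); WM=−∞
i=2 t=4 v=6: → [0,5); WM=8; [0,5) fires=12
i=3 t=11 v=2: → [10,15); WM=8
i=4 t=14 v=6: → [10,15); WM=8
i=5 t=15 v=2: → [15,20); WM=12
i=6 t=9 v=1: DROP (t<12-2); WM=12
i=7 t=19 v=8: → [15,20); WM=12
i=8 t=11 v=6: → [10,15); WM=16; [10,15) fires=15
i=9 t=12 v=5: DROP (t<16-2); WM=16
i=10 t=17 v=2: → [15,20); WM=16
i=11 t=20 v=2: → [20,25); WM=17
i=12 t=21 v=7: → [20,25); WM=17
i=13 t=20 v=7: → [20,25); WM=17
i=14 t=22 v=3: → [20,25); WM=19
i=15 t=24 v=2: → [20,25); WM=19
i=16 t=26 v=4: → [25,30); WM=19
i=17 t=28 v=8: → [25,30); WM=25; [15,20) fires=12 [20,25) fires=21
i=18 t=27 v=5: → [25,30); WM=25
i=19 t=24 v=9: → [20,25); WM=25
i=20 t=29 v=9: → [25,30); WM=26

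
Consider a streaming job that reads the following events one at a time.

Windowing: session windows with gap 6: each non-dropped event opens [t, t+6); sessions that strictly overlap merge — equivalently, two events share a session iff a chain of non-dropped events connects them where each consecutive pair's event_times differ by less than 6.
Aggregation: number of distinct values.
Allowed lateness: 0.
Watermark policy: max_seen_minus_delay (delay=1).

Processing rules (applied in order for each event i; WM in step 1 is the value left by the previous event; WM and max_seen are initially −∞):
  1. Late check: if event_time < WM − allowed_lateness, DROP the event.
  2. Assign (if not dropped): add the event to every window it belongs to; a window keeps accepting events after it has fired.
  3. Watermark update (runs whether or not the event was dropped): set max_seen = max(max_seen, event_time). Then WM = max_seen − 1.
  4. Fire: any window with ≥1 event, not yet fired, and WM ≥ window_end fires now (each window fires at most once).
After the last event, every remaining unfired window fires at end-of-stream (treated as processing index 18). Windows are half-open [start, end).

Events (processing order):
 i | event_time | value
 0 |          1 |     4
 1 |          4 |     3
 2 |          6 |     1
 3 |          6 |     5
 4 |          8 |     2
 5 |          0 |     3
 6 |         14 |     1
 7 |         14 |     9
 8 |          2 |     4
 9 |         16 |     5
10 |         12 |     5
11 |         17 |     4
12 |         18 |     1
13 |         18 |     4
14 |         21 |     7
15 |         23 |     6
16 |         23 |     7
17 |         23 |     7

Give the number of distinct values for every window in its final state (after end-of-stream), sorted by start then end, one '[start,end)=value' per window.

[1,14)=5 [14,29)=6

i=0 t=1 v=4: → [1,7); WM=0
i=1 t=4 v=3: → [1,10); WM=3
i=2 t=6 v=1: → [1,12); WM=5
i=3 t=6 v=5: → [1,12); WM=5
i=4 t=8 v=2: → [1,14); WM=7
i=5 t=0 v=3: DROP (t<7-0); WM=7
i=6 t=14 v=1: → [14,20); WM=13
i=7 t=14 v=9: → [14,20); WM=13
i=8 t=2 v=4: DROP (t<13-0); WM=13
i=9 t=16 v=5: → [14,22); WM=15
i=10 t=12 v=5: DROP (t<15-0); WM=15
i=11 t=17 v=4: → [14,23); WM=16
i=12 t=18 v=1: → [14,24); WM=17
i=13 t=18 v=4: → [14,24); WM=17
i=14 t=21 v=7: → [14,27); WM=20
i=15 t=23 v=6: → [14,29); WM=22
i=16 t=23 v=7: → [14,29); WM=22
i=17 t=23 v=7: → [14,29); WM=22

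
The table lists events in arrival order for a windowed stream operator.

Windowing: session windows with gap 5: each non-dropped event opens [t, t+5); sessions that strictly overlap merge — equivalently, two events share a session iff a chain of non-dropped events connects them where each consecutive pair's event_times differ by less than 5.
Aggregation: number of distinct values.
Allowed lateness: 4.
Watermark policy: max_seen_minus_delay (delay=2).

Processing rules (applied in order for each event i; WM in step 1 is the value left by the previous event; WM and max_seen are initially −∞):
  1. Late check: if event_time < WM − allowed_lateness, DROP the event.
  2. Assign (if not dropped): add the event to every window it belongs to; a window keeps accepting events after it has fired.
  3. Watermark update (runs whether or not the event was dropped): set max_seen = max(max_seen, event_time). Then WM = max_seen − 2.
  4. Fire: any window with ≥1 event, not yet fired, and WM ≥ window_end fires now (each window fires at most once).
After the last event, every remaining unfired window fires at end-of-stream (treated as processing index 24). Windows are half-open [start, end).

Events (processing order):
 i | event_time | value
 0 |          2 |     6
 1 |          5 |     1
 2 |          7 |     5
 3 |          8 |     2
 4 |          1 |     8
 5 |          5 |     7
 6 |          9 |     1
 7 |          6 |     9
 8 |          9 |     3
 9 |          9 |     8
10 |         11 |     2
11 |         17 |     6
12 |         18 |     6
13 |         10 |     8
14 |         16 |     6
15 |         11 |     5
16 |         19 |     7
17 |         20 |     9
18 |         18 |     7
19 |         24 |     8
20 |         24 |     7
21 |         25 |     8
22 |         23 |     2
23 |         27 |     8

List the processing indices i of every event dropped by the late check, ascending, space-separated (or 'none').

4 13 15

i=0 t=2 v=6: → [2,7); WM=0
i=1 t=5 v=1: → [2,10); WM=3
i=2 t=7 v=5: → [2,12); WM=5
i=3 t=8 v=2: → [2,13); WM=6
i=4 t=1 v=8: DROP (t<6-4); WM=6
i=5 t=5 v=7: → [2,13); WM=6
i=6 t=9 v=1: → [2,14); WM=7
i=7 t=6 v=9: → [2,14); WM=7
i=8 t=9 v=3: → [2,14); WM=7
i=9 t=9 v=8: → [2,14); WM=7
i=10 t=11 v=2: → [2,16); WM=9
i=11 t=17 v=6: → [17,22); WM=15
i=12 t=18 v=6: → [17,23); WM=16
i=13 t=10 v=8: DROP (t<16-4); WM=16
i=14 t=16 v=6: → [16,23); WM=16
i=15 t=11 v=5: DROP (t<16-4); WM=16
i=16 t=19 v=7: → [16,24); WM=17
i=17 t=20 v=9: → [16,25); WM=18
i=18 t=18 v=7: → [16,25); WM=18
i=19 t=24 v=8: → [16,29); WM=22
i=20 t=24 v=7: → [16,29); WM=22
i=21 t=25 v=8: → [16,30); WM=23
i=22 t=23 v=2: → [16,30); WM=23
i=23 t=27 v=8: → [16,32); WM=25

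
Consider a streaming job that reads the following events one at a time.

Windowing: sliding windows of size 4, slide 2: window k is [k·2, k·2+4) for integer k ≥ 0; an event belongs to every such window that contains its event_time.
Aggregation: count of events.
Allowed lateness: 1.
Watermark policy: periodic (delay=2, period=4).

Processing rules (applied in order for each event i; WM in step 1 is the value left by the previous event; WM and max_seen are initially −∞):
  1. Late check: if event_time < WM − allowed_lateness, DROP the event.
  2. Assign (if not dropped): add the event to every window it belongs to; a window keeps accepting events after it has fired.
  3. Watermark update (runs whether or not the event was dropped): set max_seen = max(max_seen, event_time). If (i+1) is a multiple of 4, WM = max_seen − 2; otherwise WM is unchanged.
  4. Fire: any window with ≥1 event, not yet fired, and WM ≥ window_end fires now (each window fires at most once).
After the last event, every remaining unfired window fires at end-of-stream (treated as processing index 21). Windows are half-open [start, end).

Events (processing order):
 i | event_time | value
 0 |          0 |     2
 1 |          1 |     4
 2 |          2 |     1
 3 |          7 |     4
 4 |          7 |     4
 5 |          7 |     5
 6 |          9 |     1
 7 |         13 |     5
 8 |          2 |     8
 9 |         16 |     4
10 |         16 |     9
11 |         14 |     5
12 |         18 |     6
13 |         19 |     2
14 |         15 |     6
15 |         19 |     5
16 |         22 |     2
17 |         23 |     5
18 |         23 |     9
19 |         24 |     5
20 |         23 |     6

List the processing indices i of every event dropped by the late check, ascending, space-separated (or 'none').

8

i=0 t=0 v=2: → [0,4); WM=−∞
i=1 t=1 v=4: → [0,4); WM=−∞
i=2 t=2 v=1: → [2,6),[0,4); WM=−∞
i=3 t=7 v=4: → [6,10),[4,8); WM=5; [0,4) fires=3
i=4 t=7 v=4: → [6,10),[4,8); WM=5
i=5 t=7 v=5: → [6,10),[4,8); WM=5
i=6 t=9 v=1: → [8,12),[6,10); WM=5
i=7 t=13 v=5: → [12,16),[10,14); WM=11; [2,6) fires=1 [4,8) fires=3 [6,10) fires=4
i=8 t=2 v=8: DROP (t<11-1); WM=11
i=9 t=16 v=4: → [16,20),[14,18); WM=11
i=10 t=16 v=9: → [16,20),[14,18); WM=11
i=11 t=14 v=5: → [14,18),[12,16); WM=14; [8,12) fires=1 [10,14) fires=1
i=12 t=18 v=6: → [18,22),[16,20); WM=14
i=13 t=19 v=2: → [18,22),[16,20); WM=14
i=14 t=15 v=6: → [14,18),[12,16); WM=14
i=15 t=19 v=5: → [18,22),[16,20); WM=17; [12,16) fires=3
i=16 t=22 v=2: → [22,26),[20,24); WM=17
i=17 t=23 v=5: → [22,26),[20,24); WM=17
i=18 t=23 v=9: → [22,26),[20,24); WM=17
i=19 t=24 v=5: → [24,28),[22,26); WM=22; [14,18) fires=4 [16,20) fires=5 [18,22) fires=3
i=20 t=23 v=6: → [22,26),[20,24); WM=22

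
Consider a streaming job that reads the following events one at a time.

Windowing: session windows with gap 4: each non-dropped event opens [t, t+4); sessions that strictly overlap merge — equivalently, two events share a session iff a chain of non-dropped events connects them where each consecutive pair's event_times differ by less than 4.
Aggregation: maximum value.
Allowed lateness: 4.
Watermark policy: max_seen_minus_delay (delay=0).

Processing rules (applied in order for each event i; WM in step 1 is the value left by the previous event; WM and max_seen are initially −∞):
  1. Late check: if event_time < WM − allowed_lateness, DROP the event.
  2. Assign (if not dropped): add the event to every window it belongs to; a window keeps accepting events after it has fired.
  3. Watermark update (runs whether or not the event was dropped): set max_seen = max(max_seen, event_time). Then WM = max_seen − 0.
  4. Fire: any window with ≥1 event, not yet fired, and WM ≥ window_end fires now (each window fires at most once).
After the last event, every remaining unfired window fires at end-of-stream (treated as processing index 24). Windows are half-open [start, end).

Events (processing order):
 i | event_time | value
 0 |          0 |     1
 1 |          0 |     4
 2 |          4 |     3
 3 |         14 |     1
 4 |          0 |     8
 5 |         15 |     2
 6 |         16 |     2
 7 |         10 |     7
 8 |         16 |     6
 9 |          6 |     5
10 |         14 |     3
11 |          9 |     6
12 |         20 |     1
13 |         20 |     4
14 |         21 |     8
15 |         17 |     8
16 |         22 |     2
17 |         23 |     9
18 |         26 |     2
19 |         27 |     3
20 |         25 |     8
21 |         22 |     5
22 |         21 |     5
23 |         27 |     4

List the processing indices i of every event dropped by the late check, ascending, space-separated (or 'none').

i=0 t=0 v=1: → [0,4); WM=0
i=1 t=0 v=4: → [0,4); WM=0
i=2 t=4 v=3: → [4,8); WM=4
i=3 t=14 v=1: → [14,18); WM=14
i=4 t=0 v=8: DROP (t<14-4); WM=14
i=5 t=15 v=2: → [14,19); WM=15
i=6 t=16 v=2: → [14,20); WM=16
i=7 t=10 v=7: DROP (t<16-4); WM=16
i=8 t=16 v=6: → [14,20); WM=16
i=9 t=6 v=5: DROP (t<16-4); WM=16
i=10 t=14 v=3: → [14,20); WM=16
i=11 t=9 v=6: DROP (t<16-4); WM=16
i=12 t=20 v=1: → [20,24); WM=20
i=13 t=20 v=4: → [20,24); WM=20
i=14 t=21 v=8: → [20,25); WM=21
i=15 t=17 v=8: → [14,25); WM=21
i=16 t=22 v=2: → [14,26); WM=22
i=17 t=23 v=9: → [14,27); WM=23
i=18 t=26 v=2: → [14,30); WM=26
i=19 t=27 v=3: → [14,31); WM=27
i=20 t=25 v=8: → [14,31); WM=27
i=21 t=22 v=5: DROP (t<27-4); WM=27
i=22 t=21 v=5: DROP (t<27-4); WM=27
i=23 t=27 v=4: → [14,31); WM=27

4 7 9 11 21 22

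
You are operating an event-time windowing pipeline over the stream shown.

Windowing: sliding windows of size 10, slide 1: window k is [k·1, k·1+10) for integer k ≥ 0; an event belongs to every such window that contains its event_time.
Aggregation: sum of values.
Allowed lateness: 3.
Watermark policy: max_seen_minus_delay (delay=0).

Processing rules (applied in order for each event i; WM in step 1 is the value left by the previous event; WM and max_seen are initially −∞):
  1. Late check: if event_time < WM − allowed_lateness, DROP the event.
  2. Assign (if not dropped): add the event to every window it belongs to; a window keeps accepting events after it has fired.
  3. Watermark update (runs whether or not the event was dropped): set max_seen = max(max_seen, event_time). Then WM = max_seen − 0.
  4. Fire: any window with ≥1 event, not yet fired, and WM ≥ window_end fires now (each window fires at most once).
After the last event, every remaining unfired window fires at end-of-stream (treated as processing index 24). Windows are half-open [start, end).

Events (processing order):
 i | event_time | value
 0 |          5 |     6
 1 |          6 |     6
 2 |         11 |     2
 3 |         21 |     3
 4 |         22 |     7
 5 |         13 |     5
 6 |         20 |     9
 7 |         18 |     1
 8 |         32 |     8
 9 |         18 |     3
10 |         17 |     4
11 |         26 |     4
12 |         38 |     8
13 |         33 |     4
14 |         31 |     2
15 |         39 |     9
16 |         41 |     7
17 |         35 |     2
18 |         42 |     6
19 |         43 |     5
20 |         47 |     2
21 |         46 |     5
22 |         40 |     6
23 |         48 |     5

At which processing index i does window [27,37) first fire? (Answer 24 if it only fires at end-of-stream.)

i=0 t=5 v=6: → [5,15),[4,14),[3,13),[2,12),[1,11),[0,10); WM=5
i=1 t=6 v=6: → [6,16),[5,15),[4,14),[3,13),[2,12),[1,11),[0,10); WM=6
i=2 t=11 v=2: → [11,21),[10,20),[9,19),[8,18),[7,17),[6,16),[5,15),[4,14),[3,13),[2,12); WM=11; [0,10) fires=12 [1,11) fires=12
i=3 t=21 v=3: → [21,31),[20,30),[19,29),[18,28),[17,27),[16,26),[15,25),[14,24),[13,23),[12,22); WM=21; [2,12) fires=14 [3,13) fires=14 [4,14) fires=14 [5,15) fires=14 [6,16) fires=8 [7,17) fires=2 [8,18) fires=2 [9,19) fires=2 [10,20) fires=2 [11,21) fires=2
i=4 t=22 v=7: → [22,32),[21,31),[20,30),[19,29),[18,28),[17,27),[16,26),[15,25),[14,24),[13,23); WM=22; [12,22) fires=3
i=5 t=13 v=5: DROP (t<22-3); WM=22
i=6 t=20 v=9: → [20,30),[19,29),[18,28),[17,27),[16,26),[15,25),[14,24),[13,23),[12,22),[11,21); WM=22
i=7 t=18 v=1: DROP (t<22-3); WM=22
i=8 t=32 v=8: → [32,42),[31,41),[30,40),[29,39),[28,38),[27,37),[26,36),[25,35),[24,34),[23,33); WM=32; [13,23) fires=19 [14,24) fires=19 [15,25) fires=19 [16,26) fires=19 [17,27) fires=19 [18,28) fires=19 [19,29) fires=19 [20,30) fires=19 [21,31) fires=10 [22,32) fires=7
i=9 t=18 v=3: DROP (t<32-3); WM=32
i=10 t=17 v=4: DROP (t<32-3); WM=32
i=11 t=26 v=4: DROP (t<32-3); WM=32
i=12 t=38 v=8: → [38,48),[37,47),[36,46),[35,45),[34,44),[33,43),[32,42),[31,41),[30,40),[29,39); WM=38; [23,33) fires=8 [24,34) fires=8 [25,35) fires=8 [26,36) fires=8 [27,37) fires=8 [28,38) fires=8
i=13 t=33 v=4: DROP (t<38-3); WM=38
i=14 t=31 v=2: DROP (t<38-3); WM=38
i=15 t=39 v=9: → [39,49),[38,48),[37,47),[36,46),[35,45),[34,44),[33,43),[32,42),[31,41),[30,40); WM=39; [29,39) fires=16
i=16 t=41 v=7: → [41,51),[40,50),[39,49),[38,48),[37,47),[36,46),[35,45),[34,44),[33,43),[32,42); WM=41; [30,40) fires=25 [31,41) fires=25
i=17 t=35 v=2: DROP (t<41-3); WM=41
i=18 t=42 v=6: → [42,52),[41,51),[40,50),[39,49),[38,48),[37,47),[36,46),[35,45),[34,44),[33,43); WM=42; [32,42) fires=32
i=19 t=43 v=5: → [43,53),[42,52),[41,51),[40,50),[39,49),[38,48),[37,47),[36,46),[35,45),[34,44); WM=43; [33,43) fires=30
i=20 t=47 v=2: → [47,57),[46,56),[45,55),[44,54),[43,53),[42,52),[41,51),[40,50),[39,49),[38,48); WM=47; [34,44) fires=35 [35,45) fires=35 [36,46) fires=35 [37,47) fires=35
i=21 t=46 v=5: → [46,56),[45,55),[44,54),[43,53),[42,52),[41,51),[40,50),[39,49),[38,48),[37,47); WM=47
i=22 t=40 v=6: DROP (t<47-3); WM=47
i=23 t=48 v=5: → [48,58),[47,57),[46,56),[45,55),[44,54),[43,53),[42,52),[41,51),[40,50),[39,49); WM=48; [38,48) fires=42

12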